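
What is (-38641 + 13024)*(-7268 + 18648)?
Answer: -291521460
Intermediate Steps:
(-38641 + 13024)*(-7268 + 18648) = -25617*11380 = -291521460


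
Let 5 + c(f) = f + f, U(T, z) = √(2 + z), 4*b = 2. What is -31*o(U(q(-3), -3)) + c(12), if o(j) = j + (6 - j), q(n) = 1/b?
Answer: -167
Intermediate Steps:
b = ½ (b = (¼)*2 = ½ ≈ 0.50000)
q(n) = 2 (q(n) = 1/(½) = 2)
c(f) = -5 + 2*f (c(f) = -5 + (f + f) = -5 + 2*f)
o(j) = 6
-31*o(U(q(-3), -3)) + c(12) = -31*6 + (-5 + 2*12) = -186 + (-5 + 24) = -186 + 19 = -167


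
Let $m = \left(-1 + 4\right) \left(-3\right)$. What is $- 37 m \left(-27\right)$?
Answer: $-8991$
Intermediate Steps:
$m = -9$ ($m = 3 \left(-3\right) = -9$)
$- 37 m \left(-27\right) = \left(-37\right) \left(-9\right) \left(-27\right) = 333 \left(-27\right) = -8991$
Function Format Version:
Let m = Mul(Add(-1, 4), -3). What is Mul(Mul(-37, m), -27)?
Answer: -8991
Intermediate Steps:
m = -9 (m = Mul(3, -3) = -9)
Mul(Mul(-37, m), -27) = Mul(Mul(-37, -9), -27) = Mul(333, -27) = -8991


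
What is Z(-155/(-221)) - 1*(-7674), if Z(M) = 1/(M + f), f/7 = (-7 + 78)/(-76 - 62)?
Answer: 678711780/88447 ≈ 7673.7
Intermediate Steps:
f = -497/138 (f = 7*((-7 + 78)/(-76 - 62)) = 7*(71/(-138)) = 7*(71*(-1/138)) = 7*(-71/138) = -497/138 ≈ -3.6014)
Z(M) = 1/(-497/138 + M) (Z(M) = 1/(M - 497/138) = 1/(-497/138 + M))
Z(-155/(-221)) - 1*(-7674) = 138/(-497 + 138*(-155/(-221))) - 1*(-7674) = 138/(-497 + 138*(-155*(-1/221))) + 7674 = 138/(-497 + 138*(155/221)) + 7674 = 138/(-497 + 21390/221) + 7674 = 138/(-88447/221) + 7674 = 138*(-221/88447) + 7674 = -30498/88447 + 7674 = 678711780/88447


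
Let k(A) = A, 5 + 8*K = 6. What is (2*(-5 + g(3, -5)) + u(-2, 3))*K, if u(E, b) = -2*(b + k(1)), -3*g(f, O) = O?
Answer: -11/6 ≈ -1.8333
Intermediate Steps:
K = 1/8 (K = -5/8 + (1/8)*6 = -5/8 + 3/4 = 1/8 ≈ 0.12500)
g(f, O) = -O/3
u(E, b) = -2 - 2*b (u(E, b) = -2*(b + 1) = -2*(1 + b) = -2 - 2*b)
(2*(-5 + g(3, -5)) + u(-2, 3))*K = (2*(-5 - 1/3*(-5)) + (-2 - 2*3))*(1/8) = (2*(-5 + 5/3) + (-2 - 6))*(1/8) = (2*(-10/3) - 8)*(1/8) = (-20/3 - 8)*(1/8) = -44/3*1/8 = -11/6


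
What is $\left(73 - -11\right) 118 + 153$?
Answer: $10065$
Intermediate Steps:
$\left(73 - -11\right) 118 + 153 = \left(73 + 11\right) 118 + 153 = 84 \cdot 118 + 153 = 9912 + 153 = 10065$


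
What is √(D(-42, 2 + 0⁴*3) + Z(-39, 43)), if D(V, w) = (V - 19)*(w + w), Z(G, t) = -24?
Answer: 2*I*√67 ≈ 16.371*I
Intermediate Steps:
D(V, w) = 2*w*(-19 + V) (D(V, w) = (-19 + V)*(2*w) = 2*w*(-19 + V))
√(D(-42, 2 + 0⁴*3) + Z(-39, 43)) = √(2*(2 + 0⁴*3)*(-19 - 42) - 24) = √(2*(2 + 0*3)*(-61) - 24) = √(2*(2 + 0)*(-61) - 24) = √(2*2*(-61) - 24) = √(-244 - 24) = √(-268) = 2*I*√67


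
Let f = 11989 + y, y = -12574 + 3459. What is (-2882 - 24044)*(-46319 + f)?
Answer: 1169800070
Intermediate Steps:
y = -9115
f = 2874 (f = 11989 - 9115 = 2874)
(-2882 - 24044)*(-46319 + f) = (-2882 - 24044)*(-46319 + 2874) = -26926*(-43445) = 1169800070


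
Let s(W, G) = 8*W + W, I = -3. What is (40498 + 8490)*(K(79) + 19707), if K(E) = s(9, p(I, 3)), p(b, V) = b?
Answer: 969374544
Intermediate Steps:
s(W, G) = 9*W
K(E) = 81 (K(E) = 9*9 = 81)
(40498 + 8490)*(K(79) + 19707) = (40498 + 8490)*(81 + 19707) = 48988*19788 = 969374544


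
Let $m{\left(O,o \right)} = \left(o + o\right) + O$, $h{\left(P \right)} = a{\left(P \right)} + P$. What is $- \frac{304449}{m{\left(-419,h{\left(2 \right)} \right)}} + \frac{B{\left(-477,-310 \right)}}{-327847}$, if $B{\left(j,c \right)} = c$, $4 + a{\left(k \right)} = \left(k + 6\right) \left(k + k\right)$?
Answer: $\frac{99812802593}{117697073} \approx 848.05$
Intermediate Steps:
$a{\left(k \right)} = -4 + 2 k \left(6 + k\right)$ ($a{\left(k \right)} = -4 + \left(k + 6\right) \left(k + k\right) = -4 + \left(6 + k\right) 2 k = -4 + 2 k \left(6 + k\right)$)
$h{\left(P \right)} = -4 + 2 P^{2} + 13 P$ ($h{\left(P \right)} = \left(-4 + 2 P^{2} + 12 P\right) + P = -4 + 2 P^{2} + 13 P$)
$m{\left(O,o \right)} = O + 2 o$ ($m{\left(O,o \right)} = 2 o + O = O + 2 o$)
$- \frac{304449}{m{\left(-419,h{\left(2 \right)} \right)}} + \frac{B{\left(-477,-310 \right)}}{-327847} = - \frac{304449}{-419 + 2 \left(-4 + 2 \cdot 2^{2} + 13 \cdot 2\right)} - \frac{310}{-327847} = - \frac{304449}{-419 + 2 \left(-4 + 2 \cdot 4 + 26\right)} - - \frac{310}{327847} = - \frac{304449}{-419 + 2 \left(-4 + 8 + 26\right)} + \frac{310}{327847} = - \frac{304449}{-419 + 2 \cdot 30} + \frac{310}{327847} = - \frac{304449}{-419 + 60} + \frac{310}{327847} = - \frac{304449}{-359} + \frac{310}{327847} = \left(-304449\right) \left(- \frac{1}{359}\right) + \frac{310}{327847} = \frac{304449}{359} + \frac{310}{327847} = \frac{99812802593}{117697073}$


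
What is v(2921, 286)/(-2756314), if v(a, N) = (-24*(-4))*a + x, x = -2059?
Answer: -278357/2756314 ≈ -0.10099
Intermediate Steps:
v(a, N) = -2059 + 96*a (v(a, N) = (-24*(-4))*a - 2059 = 96*a - 2059 = -2059 + 96*a)
v(2921, 286)/(-2756314) = (-2059 + 96*2921)/(-2756314) = (-2059 + 280416)*(-1/2756314) = 278357*(-1/2756314) = -278357/2756314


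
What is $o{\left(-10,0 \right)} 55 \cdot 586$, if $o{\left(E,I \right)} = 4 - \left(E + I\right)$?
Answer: $451220$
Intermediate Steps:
$o{\left(E,I \right)} = 4 - E - I$ ($o{\left(E,I \right)} = 4 - \left(E + I\right) = 4 - E - I$)
$o{\left(-10,0 \right)} 55 \cdot 586 = \left(4 - -10 - 0\right) 55 \cdot 586 = \left(4 + 10 + 0\right) 55 \cdot 586 = 14 \cdot 55 \cdot 586 = 770 \cdot 586 = 451220$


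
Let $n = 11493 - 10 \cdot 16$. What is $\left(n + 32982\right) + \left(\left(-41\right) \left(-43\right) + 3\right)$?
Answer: $46081$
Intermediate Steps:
$n = 11333$ ($n = 11493 - 160 = 11333$)
$\left(n + 32982\right) + \left(\left(-41\right) \left(-43\right) + 3\right) = \left(11333 + 32982\right) + \left(\left(-41\right) \left(-43\right) + 3\right) = 44315 + \left(1763 + 3\right) = 44315 + 1766 = 46081$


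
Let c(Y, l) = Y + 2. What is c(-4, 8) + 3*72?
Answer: 214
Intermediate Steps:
c(Y, l) = 2 + Y
c(-4, 8) + 3*72 = (2 - 4) + 3*72 = -2 + 216 = 214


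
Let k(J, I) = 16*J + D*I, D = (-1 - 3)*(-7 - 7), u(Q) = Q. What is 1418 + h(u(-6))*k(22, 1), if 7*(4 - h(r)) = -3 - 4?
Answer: 3458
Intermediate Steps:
D = 56 (D = -4*(-14) = 56)
h(r) = 5 (h(r) = 4 - (-3 - 4)/7 = 4 - ⅐*(-7) = 4 + 1 = 5)
k(J, I) = 16*J + 56*I
1418 + h(u(-6))*k(22, 1) = 1418 + 5*(16*22 + 56*1) = 1418 + 5*(352 + 56) = 1418 + 5*408 = 1418 + 2040 = 3458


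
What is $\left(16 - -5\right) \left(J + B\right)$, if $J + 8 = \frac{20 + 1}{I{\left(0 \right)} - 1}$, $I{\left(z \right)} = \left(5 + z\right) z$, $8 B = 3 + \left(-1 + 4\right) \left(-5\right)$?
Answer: $- \frac{1281}{2} \approx -640.5$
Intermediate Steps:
$B = - \frac{3}{2}$ ($B = \frac{3 + \left(-1 + 4\right) \left(-5\right)}{8} = \frac{3 + 3 \left(-5\right)}{8} = \frac{3 - 15}{8} = \frac{1}{8} \left(-12\right) = - \frac{3}{2} \approx -1.5$)
$I{\left(z \right)} = z \left(5 + z\right)$
$J = -29$ ($J = -8 + \frac{20 + 1}{0 \left(5 + 0\right) - 1} = -8 + \frac{21}{0 \cdot 5 - 1} = -8 + \frac{21}{0 - 1} = -8 + \frac{21}{-1} = -8 + 21 \left(-1\right) = -8 - 21 = -29$)
$\left(16 - -5\right) \left(J + B\right) = \left(16 - -5\right) \left(-29 - \frac{3}{2}\right) = \left(16 + 5\right) \left(- \frac{61}{2}\right) = 21 \left(- \frac{61}{2}\right) = - \frac{1281}{2}$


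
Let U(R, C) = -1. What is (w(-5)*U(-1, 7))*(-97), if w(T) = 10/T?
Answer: -194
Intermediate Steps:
(w(-5)*U(-1, 7))*(-97) = ((10/(-5))*(-1))*(-97) = ((10*(-1/5))*(-1))*(-97) = -2*(-1)*(-97) = 2*(-97) = -194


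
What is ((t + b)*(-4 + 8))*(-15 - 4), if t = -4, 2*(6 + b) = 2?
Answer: 684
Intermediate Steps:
b = -5 (b = -6 + (½)*2 = -6 + 1 = -5)
((t + b)*(-4 + 8))*(-15 - 4) = ((-4 - 5)*(-4 + 8))*(-15 - 4) = -9*4*(-19) = -36*(-19) = 684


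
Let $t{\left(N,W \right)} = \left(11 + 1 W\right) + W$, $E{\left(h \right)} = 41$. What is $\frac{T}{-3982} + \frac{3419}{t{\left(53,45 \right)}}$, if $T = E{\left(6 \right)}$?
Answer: $\frac{13610317}{402182} \approx 33.841$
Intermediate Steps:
$t{\left(N,W \right)} = 11 + 2 W$ ($t{\left(N,W \right)} = \left(11 + W\right) + W = 11 + 2 W$)
$T = 41$
$\frac{T}{-3982} + \frac{3419}{t{\left(53,45 \right)}} = \frac{41}{-3982} + \frac{3419}{11 + 2 \cdot 45} = 41 \left(- \frac{1}{3982}\right) + \frac{3419}{11 + 90} = - \frac{41}{3982} + \frac{3419}{101} = \frac{13610317}{402182}$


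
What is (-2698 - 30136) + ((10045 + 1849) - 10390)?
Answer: -31330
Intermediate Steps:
(-2698 - 30136) + ((10045 + 1849) - 10390) = -32834 + (11894 - 10390) = -32834 + 1504 = -31330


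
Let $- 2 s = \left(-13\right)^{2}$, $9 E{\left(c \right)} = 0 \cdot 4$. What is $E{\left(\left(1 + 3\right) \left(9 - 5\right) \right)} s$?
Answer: $0$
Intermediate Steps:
$E{\left(c \right)} = 0$ ($E{\left(c \right)} = \frac{0 \cdot 4}{9} = \frac{1}{9} \cdot 0 = 0$)
$s = - \frac{169}{2}$ ($s = - \frac{\left(-13\right)^{2}}{2} = \left(- \frac{1}{2}\right) 169 = - \frac{169}{2} \approx -84.5$)
$E{\left(\left(1 + 3\right) \left(9 - 5\right) \right)} s = 0 \left(- \frac{169}{2}\right) = 0$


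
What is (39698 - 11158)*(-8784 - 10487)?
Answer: -549994340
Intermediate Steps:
(39698 - 11158)*(-8784 - 10487) = 28540*(-19271) = -549994340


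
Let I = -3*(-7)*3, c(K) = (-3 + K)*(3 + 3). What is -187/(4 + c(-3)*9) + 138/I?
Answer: 18647/6720 ≈ 2.7749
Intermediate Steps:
c(K) = -18 + 6*K (c(K) = (-3 + K)*6 = -18 + 6*K)
I = 63 (I = 21*3 = 63)
-187/(4 + c(-3)*9) + 138/I = -187/(4 + (-18 + 6*(-3))*9) + 138/63 = -187/(4 + (-18 - 18)*9) + 138*(1/63) = -187/(4 - 36*9) + 46/21 = -187/(4 - 324) + 46/21 = -187/(-320) + 46/21 = -187*(-1/320) + 46/21 = 187/320 + 46/21 = 18647/6720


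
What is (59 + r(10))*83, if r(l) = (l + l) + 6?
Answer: 7055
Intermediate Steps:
r(l) = 6 + 2*l (r(l) = 2*l + 6 = 6 + 2*l)
(59 + r(10))*83 = (59 + (6 + 2*10))*83 = (59 + (6 + 20))*83 = (59 + 26)*83 = 85*83 = 7055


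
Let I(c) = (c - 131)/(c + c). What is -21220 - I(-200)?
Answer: -8488331/400 ≈ -21221.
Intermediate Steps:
I(c) = (-131 + c)/(2*c) (I(c) = (-131 + c)/((2*c)) = (-131 + c)*(1/(2*c)) = (-131 + c)/(2*c))
-21220 - I(-200) = -21220 - (-131 - 200)/(2*(-200)) = -21220 - (-1)*(-331)/(2*200) = -21220 - 1*331/400 = -21220 - 331/400 = -8488331/400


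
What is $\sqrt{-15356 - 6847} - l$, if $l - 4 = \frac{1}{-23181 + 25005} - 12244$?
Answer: $\frac{22325759}{1824} + 3 i \sqrt{2467} \approx 12240.0 + 149.01 i$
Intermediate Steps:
$l = - \frac{22325759}{1824}$ ($l = 4 + \left(\frac{1}{-23181 + 25005} - 12244\right) = 4 - \left(12244 - \frac{1}{1824}\right) = 4 + \left(\frac{1}{1824} - 12244\right) = 4 - \frac{22333055}{1824} = - \frac{22325759}{1824} \approx -12240.0$)
$\sqrt{-15356 - 6847} - l = \sqrt{-15356 - 6847} - - \frac{22325759}{1824} = \sqrt{-22203} + \frac{22325759}{1824} = 3 i \sqrt{2467} + \frac{22325759}{1824} = \frac{22325759}{1824} + 3 i \sqrt{2467}$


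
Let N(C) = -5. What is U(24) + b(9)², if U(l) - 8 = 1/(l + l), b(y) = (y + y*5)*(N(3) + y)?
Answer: 2239873/48 ≈ 46664.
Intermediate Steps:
b(y) = 6*y*(-5 + y) (b(y) = (y + y*5)*(-5 + y) = (y + 5*y)*(-5 + y) = (6*y)*(-5 + y) = 6*y*(-5 + y))
U(l) = 8 + 1/(2*l) (U(l) = 8 + 1/(l + l) = 8 + 1/(2*l))
U(24) + b(9)² = (8 + (½)/24) + (6*9*(-5 + 9))² = (8 + (½)*(1/24)) + (6*9*4)² = (8 + 1/48) + 216² = 385/48 + 46656 = 2239873/48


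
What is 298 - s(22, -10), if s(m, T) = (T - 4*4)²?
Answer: -378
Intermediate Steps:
s(m, T) = (-16 + T)² (s(m, T) = (T - 16)² = (-16 + T)²)
298 - s(22, -10) = 298 - (-16 - 10)² = 298 - 1*(-26)² = 298 - 1*676 = 298 - 676 = -378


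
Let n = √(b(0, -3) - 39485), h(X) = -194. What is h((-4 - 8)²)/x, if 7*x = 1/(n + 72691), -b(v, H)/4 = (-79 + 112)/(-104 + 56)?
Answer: -98714378 - 679*I*√157929 ≈ -9.8714e+7 - 2.6984e+5*I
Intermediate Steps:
b(v, H) = 11/4 (b(v, H) = -4*(-79 + 112)/(-104 + 56) = -132/(-48) = -132*(-1)/48 = -4*(-11/16) = 11/4)
n = I*√157929/2 (n = √(11/4 - 39485) = √(-157929/4) = I*√157929/2 ≈ 198.7*I)
x = 1/(7*(72691 + I*√157929/2)) (x = 1/(7*(I*√157929/2 + 72691)) = 1/(7*(72691 + I*√157929/2)) ≈ 1.9653e-6 - 5.372e-9*I)
h((-4 - 8)²)/x = -194/(290764/147952586971 - 2*I*√157929/147952586971)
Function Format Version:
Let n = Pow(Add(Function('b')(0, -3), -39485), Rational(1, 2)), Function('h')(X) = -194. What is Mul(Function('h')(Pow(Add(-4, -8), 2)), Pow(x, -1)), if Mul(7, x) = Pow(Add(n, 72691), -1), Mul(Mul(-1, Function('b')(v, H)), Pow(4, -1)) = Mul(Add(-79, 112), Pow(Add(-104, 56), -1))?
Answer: Add(-98714378, Mul(-679, I, Pow(157929, Rational(1, 2)))) ≈ Add(-9.8714e+7, Mul(-2.6984e+5, I))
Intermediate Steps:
Function('b')(v, H) = Rational(11, 4) (Function('b')(v, H) = Mul(-4, Mul(Add(-79, 112), Pow(Add(-104, 56), -1))) = Mul(-4, Mul(33, Pow(-48, -1))) = Mul(-4, Mul(33, Rational(-1, 48))) = Mul(-4, Rational(-11, 16)) = Rational(11, 4))
n = Mul(Rational(1, 2), I, Pow(157929, Rational(1, 2))) (n = Pow(Add(Rational(11, 4), -39485), Rational(1, 2)) = Pow(Rational(-157929, 4), Rational(1, 2)) = Mul(Rational(1, 2), I, Pow(157929, Rational(1, 2))) ≈ Mul(198.70, I))
x = Mul(Rational(1, 7), Pow(Add(72691, Mul(Rational(1, 2), I, Pow(157929, Rational(1, 2)))), -1)) (x = Mul(Rational(1, 7), Pow(Add(Mul(Rational(1, 2), I, Pow(157929, Rational(1, 2))), 72691), -1)) = Mul(Rational(1, 7), Pow(Add(72691, Mul(Rational(1, 2), I, Pow(157929, Rational(1, 2)))), -1)) ≈ Add(1.9653e-6, Mul(-5.3720e-9, I)))
Mul(Function('h')(Pow(Add(-4, -8), 2)), Pow(x, -1)) = Mul(-194, Pow(Add(Rational(290764, 147952586971), Mul(Rational(-2, 147952586971), I, Pow(157929, Rational(1, 2)))), -1))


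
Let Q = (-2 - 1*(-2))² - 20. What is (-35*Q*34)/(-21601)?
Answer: -23800/21601 ≈ -1.1018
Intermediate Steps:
Q = -20 (Q = (-2 + 2)² - 20 = 0² - 20 = 0 - 20 = -20)
(-35*Q*34)/(-21601) = (-35*(-20)*34)/(-21601) = (700*34)*(-1/21601) = 23800*(-1/21601) = -23800/21601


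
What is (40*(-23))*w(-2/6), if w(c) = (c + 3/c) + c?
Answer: 26680/3 ≈ 8893.3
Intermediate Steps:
w(c) = 2*c + 3/c
(40*(-23))*w(-2/6) = (40*(-23))*(2*(-2/6) + 3/((-2/6))) = -920*(2*(-2*⅙) + 3/((-2*⅙))) = -920*(2*(-⅓) + 3/(-⅓)) = -920*(-⅔ + 3*(-3)) = -920*(-⅔ - 9) = -920*(-29/3) = 26680/3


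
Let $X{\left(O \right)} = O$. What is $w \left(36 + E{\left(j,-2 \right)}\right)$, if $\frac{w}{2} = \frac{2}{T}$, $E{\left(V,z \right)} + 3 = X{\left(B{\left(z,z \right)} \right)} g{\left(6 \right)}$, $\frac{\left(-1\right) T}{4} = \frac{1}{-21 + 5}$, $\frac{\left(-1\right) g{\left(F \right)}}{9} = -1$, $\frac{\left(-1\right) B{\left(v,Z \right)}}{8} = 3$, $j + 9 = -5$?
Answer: $-2928$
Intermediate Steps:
$j = -14$ ($j = -9 - 5 = -14$)
$B{\left(v,Z \right)} = -24$ ($B{\left(v,Z \right)} = \left(-8\right) 3 = -24$)
$g{\left(F \right)} = 9$ ($g{\left(F \right)} = \left(-9\right) \left(-1\right) = 9$)
$T = \frac{1}{4}$ ($T = - \frac{4}{-21 + 5} = - \frac{4}{-16} = \left(-4\right) \left(- \frac{1}{16}\right) = \frac{1}{4} \approx 0.25$)
$E{\left(V,z \right)} = -219$ ($E{\left(V,z \right)} = -3 - 216 = -219$)
$w = 16$ ($w = 2 \cdot 2 \frac{1}{\frac{1}{4}} = 2 \cdot 2 \cdot 4 = 2 \cdot 8 = 16$)
$w \left(36 + E{\left(j,-2 \right)}\right) = 16 \left(36 - 219\right) = 16 \left(-183\right) = -2928$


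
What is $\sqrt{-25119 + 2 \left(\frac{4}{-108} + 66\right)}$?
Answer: $\frac{i \sqrt{2023953}}{9} \approx 158.07 i$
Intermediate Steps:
$\sqrt{-25119 + 2 \left(\frac{4}{-108} + 66\right)} = \sqrt{-25119 + 2 \left(4 \left(- \frac{1}{108}\right) + 66\right)} = \sqrt{-25119 + 2 \left(- \frac{1}{27} + 66\right)} = \sqrt{-25119 + 2 \cdot \frac{1781}{27}} = \sqrt{-25119 + \frac{3562}{27}} = \sqrt{- \frac{674651}{27}} = \frac{i \sqrt{2023953}}{9}$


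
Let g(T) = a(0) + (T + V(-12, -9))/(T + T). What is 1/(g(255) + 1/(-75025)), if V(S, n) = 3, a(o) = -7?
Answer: -1275425/8282777 ≈ -0.15399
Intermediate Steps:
g(T) = -7 + (3 + T)/(2*T) (g(T) = -7 + (T + 3)/(T + T) = -7 + (3 + T)/((2*T)) = -7 + (3 + T)*(1/(2*T)) = -7 + (3 + T)/(2*T))
1/(g(255) + 1/(-75025)) = 1/((½)*(3 - 13*255)/255 + 1/(-75025)) = 1/((½)*(1/255)*(3 - 3315) - 1/75025) = 1/((½)*(1/255)*(-3312) - 1/75025) = 1/(-552/85 - 1/75025) = 1/(-8282777/1275425) = -1275425/8282777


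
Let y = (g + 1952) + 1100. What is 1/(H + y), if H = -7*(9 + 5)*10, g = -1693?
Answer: 1/379 ≈ 0.0026385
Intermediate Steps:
H = -980 (H = -7*14*10 = -98*10 = -980)
y = 1359 (y = (-1693 + 1952) + 1100 = 259 + 1100 = 1359)
1/(H + y) = 1/(-980 + 1359) = 1/379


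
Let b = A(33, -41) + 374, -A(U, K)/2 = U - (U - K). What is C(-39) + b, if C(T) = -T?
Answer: 495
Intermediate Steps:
A(U, K) = -2*K (A(U, K) = -2*(U - (U - K)) = -2*(U + (K - U)) = -2*K)
b = 456 (b = -2*(-41) + 374 = 82 + 374 = 456)
C(-39) + b = -1*(-39) + 456 = 39 + 456 = 495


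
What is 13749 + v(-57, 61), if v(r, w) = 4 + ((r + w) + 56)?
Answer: 13813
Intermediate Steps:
v(r, w) = 60 + r + w (v(r, w) = 4 + (56 + r + w) = 60 + r + w)
13749 + v(-57, 61) = 13749 + (60 - 57 + 61) = 13749 + 64 = 13813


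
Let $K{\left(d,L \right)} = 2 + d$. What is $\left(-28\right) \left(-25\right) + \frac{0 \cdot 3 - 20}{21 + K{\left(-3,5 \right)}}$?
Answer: $699$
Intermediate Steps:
$\left(-28\right) \left(-25\right) + \frac{0 \cdot 3 - 20}{21 + K{\left(-3,5 \right)}} = \left(-28\right) \left(-25\right) + \frac{0 \cdot 3 - 20}{21 + \left(2 - 3\right)} = 700 + \frac{0 - 20}{21 - 1} = 700 - \frac{20}{20} = 700 - 1 = 699$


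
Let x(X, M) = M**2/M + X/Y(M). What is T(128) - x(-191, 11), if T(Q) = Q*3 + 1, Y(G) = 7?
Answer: 2809/7 ≈ 401.29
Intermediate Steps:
x(X, M) = M + X/7 (x(X, M) = M**2/M + X/7 = M + X*(1/7) = M + X/7)
T(Q) = 1 + 3*Q (T(Q) = 3*Q + 1 = 1 + 3*Q)
T(128) - x(-191, 11) = (1 + 3*128) - (11 + (1/7)*(-191)) = (1 + 384) - (11 - 191/7) = 385 - 1*(-114/7) = 385 + 114/7 = 2809/7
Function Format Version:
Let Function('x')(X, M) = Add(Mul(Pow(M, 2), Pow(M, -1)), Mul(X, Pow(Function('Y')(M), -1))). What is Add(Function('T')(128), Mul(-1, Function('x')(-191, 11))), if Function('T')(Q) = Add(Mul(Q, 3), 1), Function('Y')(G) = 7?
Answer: Rational(2809, 7) ≈ 401.29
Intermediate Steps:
Function('x')(X, M) = Add(M, Mul(Rational(1, 7), X)) (Function('x')(X, M) = Add(Mul(Pow(M, 2), Pow(M, -1)), Mul(X, Pow(7, -1))) = Add(M, Mul(X, Rational(1, 7))) = Add(M, Mul(Rational(1, 7), X)))
Function('T')(Q) = Add(1, Mul(3, Q)) (Function('T')(Q) = Add(Mul(3, Q), 1) = Add(1, Mul(3, Q)))
Add(Function('T')(128), Mul(-1, Function('x')(-191, 11))) = Add(Add(1, Mul(3, 128)), Mul(-1, Add(11, Mul(Rational(1, 7), -191)))) = Add(Add(1, 384), Mul(-1, Add(11, Rational(-191, 7)))) = Add(385, Mul(-1, Rational(-114, 7))) = Add(385, Rational(114, 7)) = Rational(2809, 7)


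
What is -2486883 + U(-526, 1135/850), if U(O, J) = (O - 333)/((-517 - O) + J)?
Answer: -4369599461/1757 ≈ -2.4870e+6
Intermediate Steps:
U(O, J) = (-333 + O)/(-517 + J - O)
-2486883 + U(-526, 1135/850) = -2486883 + (333 - 1*(-526))/(517 - 526 - 1135/850) = -2486883 + (333 + 526)/(517 - 526 - 1135/850) = -2486883 + 859/(517 - 526 - 1*227/170) = -2486883 + 859/(517 - 526 - 227/170) = -2486883 + 859/(-1757/170) = -2486883 - 170/1757*859 = -2486883 - 146030/1757 = -4369599461/1757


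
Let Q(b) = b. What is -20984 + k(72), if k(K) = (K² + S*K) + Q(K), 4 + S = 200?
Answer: -1616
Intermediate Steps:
S = 196 (S = -4 + 200 = 196)
k(K) = K² + 197*K (k(K) = (K² + 196*K) + K = K² + 197*K)
-20984 + k(72) = -20984 + 72*(197 + 72) = -20984 + 72*269 = -20984 + 19368 = -1616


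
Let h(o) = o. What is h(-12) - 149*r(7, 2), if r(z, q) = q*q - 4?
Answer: -12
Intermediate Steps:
r(z, q) = -4 + q**2 (r(z, q) = q**2 - 4 = -4 + q**2)
h(-12) - 149*r(7, 2) = -12 - 149*(-4 + 2**2) = -12 - 149*(-4 + 4) = -12 - 149*0 = -12 + 0 = -12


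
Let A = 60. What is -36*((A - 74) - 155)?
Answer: 6084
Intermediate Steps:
-36*((A - 74) - 155) = -36*((60 - 74) - 155) = -36*(-14 - 155) = -36*(-169) = 6084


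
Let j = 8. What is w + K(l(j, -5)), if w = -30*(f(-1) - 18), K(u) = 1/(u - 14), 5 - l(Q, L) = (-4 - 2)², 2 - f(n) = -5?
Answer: 14849/45 ≈ 329.98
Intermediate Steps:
f(n) = 7 (f(n) = 2 - 1*(-5) = 2 + 5 = 7)
l(Q, L) = -31 (l(Q, L) = 5 - (-4 - 2)² = 5 - 1*(-6)² = 5 - 1*36 = 5 - 36 = -31)
K(u) = 1/(-14 + u)
w = 330 (w = -30*(7 - 18) = -30*(-11) = 330)
w + K(l(j, -5)) = 330 + 1/(-14 - 31) = 330 + 1/(-45) = 330 - 1/45 = 14849/45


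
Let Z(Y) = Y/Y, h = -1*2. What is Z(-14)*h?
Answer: -2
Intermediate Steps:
h = -2
Z(Y) = 1
Z(-14)*h = 1*(-2) = -2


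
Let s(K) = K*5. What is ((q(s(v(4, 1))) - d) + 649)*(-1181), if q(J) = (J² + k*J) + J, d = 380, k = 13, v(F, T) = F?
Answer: -1120769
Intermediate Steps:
s(K) = 5*K
q(J) = J² + 14*J (q(J) = (J² + 13*J) + J = J² + 14*J)
((q(s(v(4, 1))) - d) + 649)*(-1181) = (((5*4)*(14 + 5*4) - 1*380) + 649)*(-1181) = ((20*(14 + 20) - 380) + 649)*(-1181) = ((20*34 - 380) + 649)*(-1181) = ((680 - 380) + 649)*(-1181) = (300 + 649)*(-1181) = 949*(-1181) = -1120769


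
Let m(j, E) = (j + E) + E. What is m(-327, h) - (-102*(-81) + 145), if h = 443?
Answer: -7848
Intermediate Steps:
m(j, E) = j + 2*E (m(j, E) = (E + j) + E = j + 2*E)
m(-327, h) - (-102*(-81) + 145) = (-327 + 2*443) - (-102*(-81) + 145) = (-327 + 886) - (8262 + 145) = 559 - 1*8407 = 559 - 8407 = -7848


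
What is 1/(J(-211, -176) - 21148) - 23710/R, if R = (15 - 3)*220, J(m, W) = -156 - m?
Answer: -5556863/618728 ≈ -8.9811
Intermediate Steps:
R = 2640 (R = 12*220 = 2640)
1/(J(-211, -176) - 21148) - 23710/R = 1/((-156 - 1*(-211)) - 21148) - 23710/2640 = 1/((-156 + 211) - 21148) - 23710*1/2640 = 1/(55 - 21148) - 2371/264 = 1/(-21093) - 2371/264 = -1/21093 - 2371/264 = -5556863/618728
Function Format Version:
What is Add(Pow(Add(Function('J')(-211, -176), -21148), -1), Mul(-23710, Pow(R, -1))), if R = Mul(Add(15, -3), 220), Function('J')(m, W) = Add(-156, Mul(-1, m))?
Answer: Rational(-5556863, 618728) ≈ -8.9811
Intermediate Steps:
R = 2640 (R = Mul(12, 220) = 2640)
Add(Pow(Add(Function('J')(-211, -176), -21148), -1), Mul(-23710, Pow(R, -1))) = Add(Pow(Add(Add(-156, Mul(-1, -211)), -21148), -1), Mul(-23710, Pow(2640, -1))) = Add(Pow(Add(Add(-156, 211), -21148), -1), Mul(-23710, Rational(1, 2640))) = Add(Pow(Add(55, -21148), -1), Rational(-2371, 264)) = Add(Pow(-21093, -1), Rational(-2371, 264)) = Add(Rational(-1, 21093), Rational(-2371, 264)) = Rational(-5556863, 618728)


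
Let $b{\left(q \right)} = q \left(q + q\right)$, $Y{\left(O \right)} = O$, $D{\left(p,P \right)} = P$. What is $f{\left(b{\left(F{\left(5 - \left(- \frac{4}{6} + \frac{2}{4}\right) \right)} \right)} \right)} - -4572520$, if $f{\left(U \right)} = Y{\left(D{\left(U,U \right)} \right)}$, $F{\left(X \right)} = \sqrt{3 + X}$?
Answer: $\frac{13717609}{3} \approx 4.5725 \cdot 10^{6}$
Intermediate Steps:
$b{\left(q \right)} = 2 q^{2}$ ($b{\left(q \right)} = q 2 q = 2 q^{2}$)
$f{\left(U \right)} = U$
$f{\left(b{\left(F{\left(5 - \left(- \frac{4}{6} + \frac{2}{4}\right) \right)} \right)} \right)} - -4572520 = 2 \left(\sqrt{3 - \left(-5 + \frac{1}{2} - \frac{2}{3}\right)}\right)^{2} - -4572520 = 2 \left(\sqrt{3 - \left(-5 + \frac{1}{2} - \frac{2}{3}\right)}\right)^{2} + 4572520 = 2 \left(\sqrt{3 + \left(5 - \left(- \frac{2}{3} + \frac{1}{2}\right)\right)}\right)^{2} + 4572520 = 2 \left(\sqrt{3 + \left(5 - - \frac{1}{6}\right)}\right)^{2} + 4572520 = 2 \left(\sqrt{3 + \left(5 + \frac{1}{6}\right)}\right)^{2} + 4572520 = 2 \left(\sqrt{3 + \frac{31}{6}}\right)^{2} + 4572520 = 2 \left(\sqrt{\frac{49}{6}}\right)^{2} + 4572520 = 2 \left(\frac{7 \sqrt{6}}{6}\right)^{2} + 4572520 = 2 \cdot \frac{49}{6} + 4572520 = \frac{49}{3} + 4572520 = \frac{13717609}{3}$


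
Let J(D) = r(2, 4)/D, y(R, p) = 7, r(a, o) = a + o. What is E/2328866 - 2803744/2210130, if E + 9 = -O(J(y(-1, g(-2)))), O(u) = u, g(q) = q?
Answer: -22853480509549/18014838144030 ≈ -1.2686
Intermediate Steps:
J(D) = 6/D (J(D) = (2 + 4)/D = 6/D)
E = -69/7 (E = -9 - 6/7 = -69/7 ≈ -9.8571)
E/2328866 - 2803744/2210130 = -69/7/2328866 - 2803744/2210130 = -69/7*1/2328866 - 2803744*1/2210130 = -69/16302062 - 1401872/1105065 = -22853480509549/18014838144030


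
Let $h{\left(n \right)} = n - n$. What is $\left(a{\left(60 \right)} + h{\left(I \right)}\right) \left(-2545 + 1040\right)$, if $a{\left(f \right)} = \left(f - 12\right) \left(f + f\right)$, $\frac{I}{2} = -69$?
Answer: $-8668800$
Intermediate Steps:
$I = -138$ ($I = 2 \left(-69\right) = -138$)
$h{\left(n \right)} = 0$
$a{\left(f \right)} = 2 f \left(-12 + f\right)$ ($a{\left(f \right)} = \left(-12 + f\right) 2 f = 2 f \left(-12 + f\right)$)
$\left(a{\left(60 \right)} + h{\left(I \right)}\right) \left(-2545 + 1040\right) = \left(2 \cdot 60 \left(-12 + 60\right) + 0\right) \left(-2545 + 1040\right) = \left(2 \cdot 60 \cdot 48 + 0\right) \left(-1505\right) = \left(5760 + 0\right) \left(-1505\right) = 5760 \left(-1505\right) = -8668800$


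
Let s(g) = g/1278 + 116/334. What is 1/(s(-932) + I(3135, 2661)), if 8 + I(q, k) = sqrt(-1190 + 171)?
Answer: -95450936832/12404095839307 - 11387664369*I*sqrt(1019)/12404095839307 ≈ -0.0076951 - 0.029306*I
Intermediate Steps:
I(q, k) = -8 + I*sqrt(1019) (I(q, k) = -8 + sqrt(-1190 + 171) = -8 + sqrt(-1019) = -8 + I*sqrt(1019))
s(g) = 58/167 + g/1278 (s(g) = g*(1/1278) + 116*(1/334) = g/1278 + 58/167 = 58/167 + g/1278)
1/(s(-932) + I(3135, 2661)) = 1/((58/167 + (1/1278)*(-932)) + (-8 + I*sqrt(1019))) = 1/((58/167 - 466/639) + (-8 + I*sqrt(1019))) = 1/(-40760/106713 + (-8 + I*sqrt(1019))) = 1/(-894464/106713 + I*sqrt(1019))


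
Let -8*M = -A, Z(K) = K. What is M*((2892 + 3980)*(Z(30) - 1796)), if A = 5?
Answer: -7584970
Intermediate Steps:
M = 5/8 (M = -(-1)*5/8 = -⅛*(-5) = 5/8 ≈ 0.62500)
M*((2892 + 3980)*(Z(30) - 1796)) = 5*((2892 + 3980)*(30 - 1796))/8 = 5*(6872*(-1766))/8 = (5/8)*(-12135952) = -7584970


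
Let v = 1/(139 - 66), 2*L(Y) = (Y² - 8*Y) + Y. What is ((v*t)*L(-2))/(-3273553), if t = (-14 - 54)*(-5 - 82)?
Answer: -53244/238969369 ≈ -0.00022281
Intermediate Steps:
t = 5916 (t = -68*(-87) = 5916)
L(Y) = Y²/2 - 7*Y/2 (L(Y) = ((Y² - 8*Y) + Y)/2 = (Y² - 7*Y)/2 = Y²/2 - 7*Y/2)
v = 1/73 ≈ 0.013699
((v*t)*L(-2))/(-3273553) = (((1/73)*5916)*((½)*(-2)*(-7 - 2)))/(-3273553) = (5916*((½)*(-2)*(-9))/73)*(-1/3273553) = ((5916/73)*9)*(-1/3273553) = (53244/73)*(-1/3273553) = -53244/238969369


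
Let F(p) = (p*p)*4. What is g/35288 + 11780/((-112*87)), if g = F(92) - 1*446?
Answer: -1408525/5372598 ≈ -0.26217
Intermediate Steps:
F(p) = 4*p**2 (F(p) = p**2*4 = 4*p**2)
g = 33410 (g = 4*92**2 - 1*446 = 4*8464 - 446 = 33856 - 446 = 33410)
g/35288 + 11780/((-112*87)) = 33410/35288 + 11780/((-112*87)) = 33410*(1/35288) + 11780/(-9744) = 16705/17644 + 11780*(-1/9744) = 16705/17644 - 2945/2436 = -1408525/5372598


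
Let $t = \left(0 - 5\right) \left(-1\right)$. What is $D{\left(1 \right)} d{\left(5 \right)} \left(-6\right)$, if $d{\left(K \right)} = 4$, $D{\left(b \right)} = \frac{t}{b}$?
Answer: $-120$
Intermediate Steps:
$t = 5$ ($t = \left(-5\right) \left(-1\right) = 5$)
$D{\left(b \right)} = \frac{5}{b}$
$D{\left(1 \right)} d{\left(5 \right)} \left(-6\right) = \frac{5}{1} \cdot 4 \left(-6\right) = 5 \cdot 1 \cdot 4 \left(-6\right) = 5 \cdot 4 \left(-6\right) = 20 \left(-6\right) = -120$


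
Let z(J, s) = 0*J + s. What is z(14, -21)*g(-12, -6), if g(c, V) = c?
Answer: 252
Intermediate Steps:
z(J, s) = s (z(J, s) = 0 + s = s)
z(14, -21)*g(-12, -6) = -21*(-12) = 252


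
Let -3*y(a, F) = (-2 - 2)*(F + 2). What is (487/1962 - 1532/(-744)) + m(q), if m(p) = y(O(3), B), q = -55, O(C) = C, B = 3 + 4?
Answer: 435101/30411 ≈ 14.307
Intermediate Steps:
B = 7
y(a, F) = 8/3 + 4*F/3 (y(a, F) = -(-2 - 2)*(F + 2)/3 = -(-4)*(2 + F)/3 = -(-8 - 4*F)/3 = 8/3 + 4*F/3)
m(p) = 12 (m(p) = 8/3 + (4/3)*7 = 8/3 + 28/3 = 12)
(487/1962 - 1532/(-744)) + m(q) = (487/1962 - 1532/(-744)) + 12 = (487*(1/1962) - 1532*(-1/744)) + 12 = (487/1962 + 383/186) + 12 = 70169/30411 + 12 = 435101/30411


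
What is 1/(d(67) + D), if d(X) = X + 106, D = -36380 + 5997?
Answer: -1/30210 ≈ -3.3102e-5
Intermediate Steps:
D = -30383
d(X) = 106 + X
1/(d(67) + D) = 1/((106 + 67) - 30383) = 1/(173 - 30383) = 1/(-30210) = -1/30210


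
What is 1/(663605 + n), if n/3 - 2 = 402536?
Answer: 1/1871219 ≈ 5.3441e-7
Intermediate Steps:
n = 1207614 (n = 6 + 3*402536 = 6 + 1207608 = 1207614)
1/(663605 + n) = 1/(663605 + 1207614) = 1/1871219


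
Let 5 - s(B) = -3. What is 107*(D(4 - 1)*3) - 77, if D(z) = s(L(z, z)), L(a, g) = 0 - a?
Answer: 2491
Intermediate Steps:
L(a, g) = -a
s(B) = 8 (s(B) = 5 - 1*(-3) = 5 + 3 = 8)
D(z) = 8
107*(D(4 - 1)*3) - 77 = 107*(8*3) - 77 = 107*24 - 77 = 2568 - 77 = 2491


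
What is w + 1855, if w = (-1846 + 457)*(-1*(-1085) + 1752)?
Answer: -3938738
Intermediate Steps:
w = -3940593 (w = -1389*(1085 + 1752) = -1389*2837 = -3940593)
w + 1855 = -3940593 + 1855 = -3938738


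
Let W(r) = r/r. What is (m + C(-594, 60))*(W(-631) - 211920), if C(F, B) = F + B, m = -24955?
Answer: 5401603391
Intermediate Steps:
W(r) = 1
C(F, B) = B + F
(m + C(-594, 60))*(W(-631) - 211920) = (-24955 + (60 - 594))*(1 - 211920) = (-24955 - 534)*(-211919) = -25489*(-211919) = 5401603391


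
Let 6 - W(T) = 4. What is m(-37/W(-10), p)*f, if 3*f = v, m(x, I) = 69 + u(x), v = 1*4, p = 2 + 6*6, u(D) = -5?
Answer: 256/3 ≈ 85.333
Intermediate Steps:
W(T) = 2 (W(T) = 6 - 1*4 = 6 - 4 = 2)
p = 38 (p = 2 + 36 = 38)
v = 4
m(x, I) = 64 (m(x, I) = 69 - 5 = 64)
f = 4/3 (f = (⅓)*4 = 4/3 ≈ 1.3333)
m(-37/W(-10), p)*f = 64*(4/3) = 256/3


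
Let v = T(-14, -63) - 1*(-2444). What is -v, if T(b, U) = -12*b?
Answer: -2612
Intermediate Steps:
v = 2612 (v = -12*(-14) - 1*(-2444) = 168 + 2444 = 2612)
-v = -1*2612 = -2612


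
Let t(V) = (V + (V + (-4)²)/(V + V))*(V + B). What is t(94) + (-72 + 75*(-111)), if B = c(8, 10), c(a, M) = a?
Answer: 58782/47 ≈ 1250.7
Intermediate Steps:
B = 8
t(V) = (8 + V)*(V + (16 + V)/(2*V)) (t(V) = (V + (V + (-4)²)/(V + V))*(V + 8) = (V + (V + 16)/((2*V)))*(8 + V) = (V + (16 + V)*(1/(2*V)))*(8 + V) = (V + (16 + V)/(2*V))*(8 + V) = (8 + V)*(V + (16 + V)/(2*V)))
t(94) + (-72 + 75*(-111)) = (12 + 94² + 64/94 + (17/2)*94) + (-72 + 75*(-111)) = (12 + 8836 + 64*(1/94) + 799) + (-72 - 8325) = (12 + 8836 + 32/47 + 799) - 8397 = 453441/47 - 8397 = 58782/47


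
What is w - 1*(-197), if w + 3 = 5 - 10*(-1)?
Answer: 209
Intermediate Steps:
w = 12 (w = -3 + (5 - 10*(-1)) = -3 + (5 + 10) = -3 + 15 = 12)
w - 1*(-197) = 12 - 1*(-197) = 12 + 197 = 209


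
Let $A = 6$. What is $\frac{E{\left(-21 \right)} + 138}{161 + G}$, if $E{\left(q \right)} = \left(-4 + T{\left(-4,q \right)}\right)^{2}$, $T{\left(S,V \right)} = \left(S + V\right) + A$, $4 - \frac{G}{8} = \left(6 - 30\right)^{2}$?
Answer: $- \frac{667}{4415} \approx -0.15108$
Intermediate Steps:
$G = -4576$ ($G = 32 - 8 \left(6 - 30\right)^{2} = 32 - 8 \left(-24\right)^{2} = 32 - 4608 = -4576$)
$T{\left(S,V \right)} = 6 + S + V$ ($T{\left(S,V \right)} = \left(S + V\right) + 6 = 6 + S + V$)
$E{\left(q \right)} = \left(-2 + q\right)^{2}$ ($E{\left(q \right)} = \left(-4 + \left(6 - 4 + q\right)\right)^{2} = \left(-4 + \left(2 + q\right)\right)^{2} = \left(-2 + q\right)^{2}$)
$\frac{E{\left(-21 \right)} + 138}{161 + G} = \frac{\left(-2 - 21\right)^{2} + 138}{161 - 4576} = \frac{\left(-23\right)^{2} + 138}{-4415} = \left(529 + 138\right) \left(- \frac{1}{4415}\right) = 667 \left(- \frac{1}{4415}\right) = - \frac{667}{4415}$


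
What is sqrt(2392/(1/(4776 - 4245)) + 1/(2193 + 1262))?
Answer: 163*sqrt(570658895)/3455 ≈ 1127.0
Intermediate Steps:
sqrt(2392/(1/(4776 - 4245)) + 1/(2193 + 1262)) = sqrt(2392/(1/531) + 1/3455) = sqrt(2392*531 + 1/3455) = sqrt(1270152 + 1/3455) = sqrt(4388375161/3455) = 163*sqrt(570658895)/3455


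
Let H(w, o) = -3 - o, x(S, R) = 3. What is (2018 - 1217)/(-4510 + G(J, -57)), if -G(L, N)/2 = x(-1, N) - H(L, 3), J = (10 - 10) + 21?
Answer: -801/4528 ≈ -0.17690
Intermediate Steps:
J = 21 (J = 0 + 21 = 21)
G(L, N) = -18 (G(L, N) = -2*(3 - (-3 - 1*3)) = -2*(3 - (-3 - 3)) = -2*(3 - 1*(-6)) = -2*(3 + 6) = -2*9 = -18)
(2018 - 1217)/(-4510 + G(J, -57)) = (2018 - 1217)/(-4510 - 18) = 801/(-4528) = 801*(-1/4528) = -801/4528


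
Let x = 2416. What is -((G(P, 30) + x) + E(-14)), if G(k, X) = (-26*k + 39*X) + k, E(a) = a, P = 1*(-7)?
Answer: -3747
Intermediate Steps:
P = -7
G(k, X) = -25*k + 39*X
-((G(P, 30) + x) + E(-14)) = -(((-25*(-7) + 39*30) + 2416) - 14) = -(((175 + 1170) + 2416) - 14) = -((1345 + 2416) - 14) = -(3761 - 14) = -1*3747 = -3747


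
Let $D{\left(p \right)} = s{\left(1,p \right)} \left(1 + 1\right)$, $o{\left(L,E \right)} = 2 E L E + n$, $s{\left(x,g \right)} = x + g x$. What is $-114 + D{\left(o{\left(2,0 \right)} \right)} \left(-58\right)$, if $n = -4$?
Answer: $234$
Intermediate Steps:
$o{\left(L,E \right)} = -4 + 2 L E^{2}$ ($o{\left(L,E \right)} = 2 E L E - 4 = 2 L E^{2} - 4 = -4 + 2 L E^{2}$)
$D{\left(p \right)} = 2 + 2 p$ ($D{\left(p \right)} = 1 \left(1 + p\right) \left(1 + 1\right) = \left(1 + p\right) 2 = 2 + 2 p$)
$-114 + D{\left(o{\left(2,0 \right)} \right)} \left(-58\right) = -114 + \left(2 + 2 \left(-4 + 2 \cdot 2 \cdot 0^{2}\right)\right) \left(-58\right) = -114 + \left(2 + 2 \left(-4 + 2 \cdot 2 \cdot 0\right)\right) \left(-58\right) = -114 + \left(2 + 2 \left(-4 + 0\right)\right) \left(-58\right) = -114 + \left(2 + 2 \left(-4\right)\right) \left(-58\right) = -114 + \left(2 - 8\right) \left(-58\right) = -114 - -348 = -114 + 348 = 234$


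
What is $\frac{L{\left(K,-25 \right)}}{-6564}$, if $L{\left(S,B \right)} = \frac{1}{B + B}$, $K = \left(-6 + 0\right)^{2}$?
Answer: $\frac{1}{328200} \approx 3.0469 \cdot 10^{-6}$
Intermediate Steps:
$K = 36$ ($K = \left(-6\right)^{2} = 36$)
$L{\left(S,B \right)} = \frac{1}{2 B}$
$\frac{L{\left(K,-25 \right)}}{-6564} = \frac{\frac{1}{2} \frac{1}{-25}}{-6564} = \frac{1}{2} \left(- \frac{1}{25}\right) \left(- \frac{1}{6564}\right) = \left(- \frac{1}{50}\right) \left(- \frac{1}{6564}\right) = \frac{1}{328200}$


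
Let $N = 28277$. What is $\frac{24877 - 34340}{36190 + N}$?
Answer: $- \frac{9463}{64467} \approx -0.14679$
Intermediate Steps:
$\frac{24877 - 34340}{36190 + N} = \frac{24877 - 34340}{36190 + 28277} = - \frac{9463}{64467}$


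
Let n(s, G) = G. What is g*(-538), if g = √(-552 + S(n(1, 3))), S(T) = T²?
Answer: -538*I*√543 ≈ -12537.0*I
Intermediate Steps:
g = I*√543 (g = √(-552 + 3²) = √(-552 + 9) = √(-543) = I*√543 ≈ 23.302*I)
g*(-538) = (I*√543)*(-538) = -538*I*√543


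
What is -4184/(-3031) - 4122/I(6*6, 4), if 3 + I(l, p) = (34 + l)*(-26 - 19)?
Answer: 8561978/3185581 ≈ 2.6877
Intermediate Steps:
I(l, p) = -1533 - 45*l (I(l, p) = -3 + (34 + l)*(-26 - 19) = -3 + (34 + l)*(-45) = -3 + (-1530 - 45*l) = -1533 - 45*l)
-4184/(-3031) - 4122/I(6*6, 4) = -4184/(-3031) - 4122/(-1533 - 270*6) = -4184*(-1/3031) - 4122/(-1533 - 45*36) = 4184/3031 - 4122/(-1533 - 1620) = 4184/3031 - 4122/(-3153) = 4184/3031 - 4122*(-1/3153) = 4184/3031 + 1374/1051 = 8561978/3185581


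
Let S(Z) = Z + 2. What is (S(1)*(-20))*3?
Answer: -180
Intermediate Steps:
S(Z) = 2 + Z
(S(1)*(-20))*3 = ((2 + 1)*(-20))*3 = (3*(-20))*3 = -60*3 = -180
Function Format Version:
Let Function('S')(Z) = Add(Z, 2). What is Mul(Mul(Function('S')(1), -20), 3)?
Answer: -180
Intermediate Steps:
Function('S')(Z) = Add(2, Z)
Mul(Mul(Function('S')(1), -20), 3) = Mul(Mul(Add(2, 1), -20), 3) = Mul(Mul(3, -20), 3) = Mul(-60, 3) = -180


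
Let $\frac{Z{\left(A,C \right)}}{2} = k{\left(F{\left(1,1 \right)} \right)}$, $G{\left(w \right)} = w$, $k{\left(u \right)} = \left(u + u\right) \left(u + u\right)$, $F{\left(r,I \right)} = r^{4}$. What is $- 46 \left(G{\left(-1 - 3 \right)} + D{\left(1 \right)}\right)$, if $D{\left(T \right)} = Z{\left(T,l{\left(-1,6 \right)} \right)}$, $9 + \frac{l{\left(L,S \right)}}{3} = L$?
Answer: $-184$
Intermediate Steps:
$l{\left(L,S \right)} = -27 + 3 L$
$k{\left(u \right)} = 4 u^{2}$ ($k{\left(u \right)} = 2 u 2 u = 4 u^{2}$)
$Z{\left(A,C \right)} = 8$ ($Z{\left(A,C \right)} = 2 \cdot 4 \left(1^{4}\right)^{2} = 2 \cdot 4 \cdot 1^{2} = 2 \cdot 4 \cdot 1 = 2 \cdot 4 = 8$)
$D{\left(T \right)} = 8$
$- 46 \left(G{\left(-1 - 3 \right)} + D{\left(1 \right)}\right) = - 46 \left(\left(-1 - 3\right) + 8\right) = - 46 \left(-4 + 8\right) = \left(-46\right) 4 = -184$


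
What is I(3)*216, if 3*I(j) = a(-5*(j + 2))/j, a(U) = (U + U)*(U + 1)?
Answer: 28800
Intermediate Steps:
a(U) = 2*U*(1 + U) (a(U) = (2*U)*(1 + U) = 2*U*(1 + U))
I(j) = 2*(-10 - 5*j)*(-9 - 5*j)/(3*j) (I(j) = ((2*(-5*(j + 2))*(1 - 5*(j + 2)))/j)/3 = ((2*(-5*(2 + j))*(1 - 5*(2 + j)))/j)/3 = ((2*(-10 - 5*j)*(1 + (-10 - 5*j)))/j)/3 = ((2*(-10 - 5*j)*(-9 - 5*j))/j)/3 = (2*(-10 - 5*j)*(-9 - 5*j)/j)/3 = 2*(-10 - 5*j)*(-9 - 5*j)/(3*j))
I(3)*216 = (190/3 + 60/3 + (50/3)*3)*216 = (190/3 + 60*(⅓) + 50)*216 = (190/3 + 20 + 50)*216 = (400/3)*216 = 28800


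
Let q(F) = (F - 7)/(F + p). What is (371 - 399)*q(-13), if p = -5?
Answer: -280/9 ≈ -31.111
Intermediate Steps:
q(F) = (-7 + F)/(-5 + F) (q(F) = (F - 7)/(F - 5) = (-7 + F)/(-5 + F))
(371 - 399)*q(-13) = (371 - 399)*((-7 - 13)/(-5 - 13)) = -28*(-20)/(-18) = -(-14)*(-20)/9 = -28*10/9 = -280/9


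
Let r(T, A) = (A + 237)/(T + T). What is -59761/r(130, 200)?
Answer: -15537860/437 ≈ -35556.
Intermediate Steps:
r(T, A) = (237 + A)/(2*T) (r(T, A) = (237 + A)/((2*T)) = (237 + A)*(1/(2*T)) = (237 + A)/(2*T))
-59761/r(130, 200) = -59761*260/(237 + 200) = -59761/((½)*(1/130)*437) = -59761/437/260 = -59761*260/437 = -15537860/437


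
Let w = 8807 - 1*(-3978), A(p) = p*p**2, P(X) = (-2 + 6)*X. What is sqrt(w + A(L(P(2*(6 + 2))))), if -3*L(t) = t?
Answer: sqrt(249153)/9 ≈ 55.461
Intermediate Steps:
P(X) = 4*X
L(t) = -t/3
A(p) = p**3
w = 12785 (w = 8807 + 3978 = 12785)
sqrt(w + A(L(P(2*(6 + 2))))) = sqrt(12785 + (-4*2*(6 + 2)/3)**3) = sqrt(12785 + (-4*2*8/3)**3) = sqrt(12785 + (-4*16/3)**3) = sqrt(12785 + (-1/3*64)**3) = sqrt(12785 + (-64/3)**3) = sqrt(12785 - 262144/27) = sqrt(83051/27) = sqrt(249153)/9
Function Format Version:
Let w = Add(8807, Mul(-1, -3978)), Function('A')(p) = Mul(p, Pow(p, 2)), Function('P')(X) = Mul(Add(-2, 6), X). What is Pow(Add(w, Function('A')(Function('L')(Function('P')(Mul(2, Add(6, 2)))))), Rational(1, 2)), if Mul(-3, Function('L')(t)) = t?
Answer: Mul(Rational(1, 9), Pow(249153, Rational(1, 2))) ≈ 55.461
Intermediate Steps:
Function('P')(X) = Mul(4, X)
Function('L')(t) = Mul(Rational(-1, 3), t)
Function('A')(p) = Pow(p, 3)
w = 12785 (w = Add(8807, 3978) = 12785)
Pow(Add(w, Function('A')(Function('L')(Function('P')(Mul(2, Add(6, 2)))))), Rational(1, 2)) = Pow(Add(12785, Pow(Mul(Rational(-1, 3), Mul(4, Mul(2, Add(6, 2)))), 3)), Rational(1, 2)) = Pow(Add(12785, Pow(Mul(Rational(-1, 3), Mul(4, Mul(2, 8))), 3)), Rational(1, 2)) = Pow(Add(12785, Pow(Mul(Rational(-1, 3), Mul(4, 16)), 3)), Rational(1, 2)) = Pow(Add(12785, Pow(Mul(Rational(-1, 3), 64), 3)), Rational(1, 2)) = Pow(Add(12785, Pow(Rational(-64, 3), 3)), Rational(1, 2)) = Pow(Add(12785, Rational(-262144, 27)), Rational(1, 2)) = Pow(Rational(83051, 27), Rational(1, 2)) = Mul(Rational(1, 9), Pow(249153, Rational(1, 2)))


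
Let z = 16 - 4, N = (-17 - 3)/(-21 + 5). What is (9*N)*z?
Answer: 135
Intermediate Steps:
N = 5/4 (N = -20/(-16) = -20*(-1/16) = 5/4 ≈ 1.2500)
z = 12
(9*N)*z = (9*(5/4))*12 = (45/4)*12 = 135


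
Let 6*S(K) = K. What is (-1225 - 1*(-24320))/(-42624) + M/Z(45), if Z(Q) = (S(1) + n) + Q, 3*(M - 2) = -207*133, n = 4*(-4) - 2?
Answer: -2350215685/6947712 ≈ -338.27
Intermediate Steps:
S(K) = K/6
n = -18 (n = -16 - 2 = -18)
M = -9175 (M = 2 + (-207*133)/3 = 2 + (1/3)*(-27531) = 2 - 9177 = -9175)
Z(Q) = -107/6 + Q (Z(Q) = ((1/6)*1 - 18) + Q = (1/6 - 18) + Q = -107/6 + Q)
(-1225 - 1*(-24320))/(-42624) + M/Z(45) = (-1225 - 1*(-24320))/(-42624) - 9175/(-107/6 + 45) = (-1225 + 24320)*(-1/42624) - 9175/163/6 = 23095*(-1/42624) - 9175*6/163 = -23095/42624 - 55050/163 = -2350215685/6947712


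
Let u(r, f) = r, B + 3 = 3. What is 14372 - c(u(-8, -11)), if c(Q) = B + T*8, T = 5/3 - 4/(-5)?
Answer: 215284/15 ≈ 14352.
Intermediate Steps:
B = 0 (B = -3 + 3 = 0)
T = 37/15 (T = 5*(⅓) - 4*(-⅕) = 5/3 + ⅘ = 37/15 ≈ 2.4667)
c(Q) = 296/15 (c(Q) = 0 + (37/15)*8 = 0 + 296/15 = 296/15)
14372 - c(u(-8, -11)) = 14372 - 1*296/15 = 14372 - 296/15 = 215284/15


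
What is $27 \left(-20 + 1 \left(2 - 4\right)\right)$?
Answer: $-594$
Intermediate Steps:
$27 \left(-20 + 1 \left(2 - 4\right)\right) = 27 \left(-20 + 1 \left(-2\right)\right) = 27 \left(-20 - 2\right) = 27 \left(-22\right) = -594$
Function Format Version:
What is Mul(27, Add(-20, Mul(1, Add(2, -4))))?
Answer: -594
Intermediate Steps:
Mul(27, Add(-20, Mul(1, Add(2, -4)))) = Mul(27, Add(-20, Mul(1, -2))) = Mul(27, Add(-20, -2)) = Mul(27, -22) = -594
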